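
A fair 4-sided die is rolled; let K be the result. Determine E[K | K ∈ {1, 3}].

P(K ∈ {1, 3}) = 1/2.
Σ over the event: 1·1/4 + 3·1/4 = 1.
E[K | K ∈ {1, 3}] = (1) / (1/2) = 2.

2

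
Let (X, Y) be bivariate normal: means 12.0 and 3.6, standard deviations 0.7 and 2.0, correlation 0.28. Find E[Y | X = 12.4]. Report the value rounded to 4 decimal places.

3.9200

The regression of Y on X has slope ρ·σ_Y/σ_X and passes through (μ_X, μ_Y).
E[Y | X=12.4] = 3.6 + (0.28)·(2.0/0.7)·(12.4 − (12.0)) = 3.6 + (0.8)·(0.4) = 3.9200.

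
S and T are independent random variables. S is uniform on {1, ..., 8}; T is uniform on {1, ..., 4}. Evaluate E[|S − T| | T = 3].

Outcomes with T = 3: (1,3), (2,3), (3,3), (4,3), (5,3), (6,3), (7,3), (8,3), each with probability 1/32.
E[|S − T| | T = 3] = (2 + 1 + 0 + 1 + 2 + 3 + 4 + 5) / 8 = 9/4.

9/4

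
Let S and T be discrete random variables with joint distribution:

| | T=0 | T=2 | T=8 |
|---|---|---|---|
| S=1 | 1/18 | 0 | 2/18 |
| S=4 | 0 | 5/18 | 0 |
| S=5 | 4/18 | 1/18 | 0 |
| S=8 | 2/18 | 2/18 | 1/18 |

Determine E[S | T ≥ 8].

P(T ≥ 8) = 1/6.
Σ S·P over the event = 1·(2/18) + 8·(1/18) = 5/9.
E[S | T ≥ 8] = (5/9) / (1/6) = 10/3.

10/3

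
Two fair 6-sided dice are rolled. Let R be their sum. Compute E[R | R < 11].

218/33

P(R < 11) = 11/12.
E[R | R < 11] = (109/18) / (11/12) = 218/33.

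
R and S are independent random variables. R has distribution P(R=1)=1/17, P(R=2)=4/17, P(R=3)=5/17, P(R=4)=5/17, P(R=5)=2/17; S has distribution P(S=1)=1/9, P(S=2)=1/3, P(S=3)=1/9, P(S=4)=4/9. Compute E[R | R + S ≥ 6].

P(R + S ≥ 6) = 11/17.
Summing R·P(x,y) over outcomes with R + S ≥ 6 gives 7/3.
E[R | R + S ≥ 6] = (7/3) / (11/17) = 119/33.

119/33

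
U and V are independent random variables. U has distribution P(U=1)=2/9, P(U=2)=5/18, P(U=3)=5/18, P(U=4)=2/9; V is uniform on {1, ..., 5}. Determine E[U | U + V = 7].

P(U + V = 7) = 7/45.
Summing U·P(x,y) over outcomes with U + V = 7 gives 41/90.
E[U | U + V = 7] = (41/90) / (7/45) = 41/14.

41/14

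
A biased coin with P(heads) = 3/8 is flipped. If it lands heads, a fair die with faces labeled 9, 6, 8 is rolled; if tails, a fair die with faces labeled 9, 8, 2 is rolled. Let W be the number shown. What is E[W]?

E[W | heads] = (9+6+8)/3 = 23/3.
E[W | tails] = (9+8+2)/3 = 19/3.
By the law of total expectation,
E[W] = (3/8)·(23/3) + (5/8)·(19/3) = 41/6.

41/6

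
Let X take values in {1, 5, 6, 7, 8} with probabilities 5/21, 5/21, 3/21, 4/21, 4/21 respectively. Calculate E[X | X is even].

P(X is even) = 1/3.
Σ over the event: 6·1/7 + 8·4/21 = 50/21.
E[X | X is even] = (50/21) / (1/3) = 50/7.

50/7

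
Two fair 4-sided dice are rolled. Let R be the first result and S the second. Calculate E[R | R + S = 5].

5/2

P(R + S = 5) = 1/4.
Summing R·P(x,y) over outcomes with R + S = 5 gives 5/8.
E[R | R + S = 5] = (5/8) / (1/4) = 5/2.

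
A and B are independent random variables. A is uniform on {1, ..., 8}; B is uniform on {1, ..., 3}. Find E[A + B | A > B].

P(A > B) = 3/4.
Summing (A+B)·P(x,y) over outcomes with A > B gives 11/2.
E[A + B | A > B] = (11/2) / (3/4) = 22/3.

22/3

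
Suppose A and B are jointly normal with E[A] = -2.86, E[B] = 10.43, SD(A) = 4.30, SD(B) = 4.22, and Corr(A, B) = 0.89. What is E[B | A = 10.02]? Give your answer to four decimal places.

E[B | A=x] = μ_B + ρ(σ_B/σ_A)(x − μ_A) for jointly normal variables.
E[B | A=10.02] = 10.43 + (0.89)·(4.22/4.30)·(10.02 − (-2.86)) = 10.43 + (0.87344)·(12.88) = 21.6799.

21.6799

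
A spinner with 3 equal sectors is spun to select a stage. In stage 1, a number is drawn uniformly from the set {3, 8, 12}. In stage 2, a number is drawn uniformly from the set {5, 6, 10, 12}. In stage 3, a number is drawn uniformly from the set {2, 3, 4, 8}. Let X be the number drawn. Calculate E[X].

121/18

E[X | stage 1] = (3+8+12)/3 = 23/3.
E[X | stage 2] = (5+6+10+12)/4 = 33/4.
E[X | stage 3] = (2+3+4+8)/4 = 17/4.
By the law of total expectation,
E[X] = (1/3)·(23/3) + (1/3)·(33/4) + (1/3)·(17/4) = 121/18.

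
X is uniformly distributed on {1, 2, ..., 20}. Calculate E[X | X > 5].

13

P(X > 5) = 3/4.
E[X | X > 5] = (39/4) / (3/4) = 13.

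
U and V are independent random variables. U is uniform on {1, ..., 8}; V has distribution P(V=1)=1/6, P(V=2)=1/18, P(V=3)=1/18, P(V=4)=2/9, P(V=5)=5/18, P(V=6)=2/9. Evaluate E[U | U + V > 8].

P(U + V > 8) = 73/144.
Summing U·P(x,y) over outcomes with U + V > 8 gives 223/72.
E[U | U + V > 8] = (223/72) / (73/144) = 446/73.

446/73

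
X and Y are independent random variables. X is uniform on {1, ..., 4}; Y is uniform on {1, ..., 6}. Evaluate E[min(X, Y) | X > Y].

Outcomes with X > Y: (2,1), (3,1), (3,2), (4,1), (4,2), (4,3), each with probability 1/24.
E[min(X, Y) | X > Y] = (1 + 1 + 2 + 1 + 2 + 3) / 6 = 5/3.

5/3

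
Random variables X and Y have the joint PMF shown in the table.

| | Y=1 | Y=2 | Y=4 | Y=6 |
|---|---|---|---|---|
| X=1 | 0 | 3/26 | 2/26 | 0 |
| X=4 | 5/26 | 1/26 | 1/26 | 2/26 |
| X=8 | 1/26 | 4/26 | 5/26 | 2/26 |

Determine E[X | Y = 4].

23/4

P(Y = 4) = 4/13.
Summing X·P(X=x,Y=y) over the conditioning event gives 23/13.
E[X | Y = 4] = (23/13) / (4/13) = 23/4.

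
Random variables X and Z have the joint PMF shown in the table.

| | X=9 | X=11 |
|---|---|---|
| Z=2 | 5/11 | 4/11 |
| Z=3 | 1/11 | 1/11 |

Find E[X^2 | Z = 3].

101

P(Z = 3) = 2/11.
Σ X^2·P over the event = 81·(1/11) + 121·(1/11) = 202/11.
E[X^2 | Z = 3] = (202/11) / (2/11) = 101.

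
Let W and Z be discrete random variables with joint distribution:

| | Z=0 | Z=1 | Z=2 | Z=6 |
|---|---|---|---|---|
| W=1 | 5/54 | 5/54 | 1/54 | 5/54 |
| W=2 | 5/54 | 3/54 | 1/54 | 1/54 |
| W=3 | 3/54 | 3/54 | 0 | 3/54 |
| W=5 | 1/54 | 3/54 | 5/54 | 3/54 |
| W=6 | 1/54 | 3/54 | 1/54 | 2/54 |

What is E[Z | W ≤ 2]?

P(W ≤ 2) = 13/27.
Σ Z·P over the event = 0·(5/54) + 1·(5/54) + 2·(1/54) + 6·(5/54) + 0·(5/54) + 1·(3/54) + 2·(1/54) + 6·(1/54) = 8/9.
E[Z | W ≤ 2] = (8/9) / (13/27) = 24/13.

24/13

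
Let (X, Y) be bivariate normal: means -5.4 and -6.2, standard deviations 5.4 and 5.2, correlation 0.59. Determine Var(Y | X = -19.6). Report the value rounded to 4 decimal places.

17.6274

For a bivariate normal, Var(Y | X=x) = σ_Y²(1 − ρ²).
Var(Y | X=-19.6) = (5.2)²·(1 − (0.59)²) = 27.04·0.6519 = 17.6274.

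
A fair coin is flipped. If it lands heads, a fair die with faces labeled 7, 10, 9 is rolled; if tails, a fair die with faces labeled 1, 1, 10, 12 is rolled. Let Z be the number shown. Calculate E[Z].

22/3

E[Z | heads] = (7+10+9)/3 = 26/3.
E[Z | tails] = (1+1+10+12)/4 = 6.
By the law of total expectation,
E[Z] = (1/2)·(26/3) + (1/2)·(6) = 22/3.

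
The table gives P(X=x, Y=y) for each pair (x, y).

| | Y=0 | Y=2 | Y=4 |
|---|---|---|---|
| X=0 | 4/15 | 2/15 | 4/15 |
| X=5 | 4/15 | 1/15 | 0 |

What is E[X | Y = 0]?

P(Y = 0) = 8/15.
Σ X·P over the event = 0·(4/15) + 5·(4/15) = 4/3.
E[X | Y = 0] = (4/3) / (8/15) = 5/2.

5/2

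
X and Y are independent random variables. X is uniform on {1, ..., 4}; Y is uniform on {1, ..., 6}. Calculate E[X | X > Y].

Outcomes with X > Y: (2,1), (3,1), (3,2), (4,1), (4,2), (4,3), each with probability 1/24.
E[X | X > Y] = (2 + 3 + 3 + 4 + 4 + 4) / 6 = 10/3.

10/3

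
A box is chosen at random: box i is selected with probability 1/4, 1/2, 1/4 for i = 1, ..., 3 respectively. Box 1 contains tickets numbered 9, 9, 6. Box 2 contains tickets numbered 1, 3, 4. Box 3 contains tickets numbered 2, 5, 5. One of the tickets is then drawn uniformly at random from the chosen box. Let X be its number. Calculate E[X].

E[X | box 1] = (9+9+6)/3 = 8.
E[X | box 2] = (1+3+4)/3 = 8/3.
E[X | box 3] = (2+5+5)/3 = 4.
E[X] = (1/4)·(8) + (1/2)·(8/3) + (1/4)·(4) = 13/3.

13/3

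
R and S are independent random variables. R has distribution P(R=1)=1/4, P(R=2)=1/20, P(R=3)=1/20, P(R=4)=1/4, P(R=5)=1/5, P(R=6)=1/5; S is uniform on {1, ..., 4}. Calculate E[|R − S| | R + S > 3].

P(R + S > 3) = 69/80.
Summing |R−S|·P(x,y) over outcomes with R + S > 3 gives 79/40.
E[|R − S| | R + S > 3] = (79/40) / (69/80) = 158/69.

158/69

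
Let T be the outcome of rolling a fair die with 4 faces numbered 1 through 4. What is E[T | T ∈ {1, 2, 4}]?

7/3

P(T ∈ {1, 2, 4}) = 3/4.
Σ over the event: 1·1/4 + 2·1/4 + 4·1/4 = 7/4.
E[T | T ∈ {1, 2, 4}] = (7/4) / (3/4) = 7/3.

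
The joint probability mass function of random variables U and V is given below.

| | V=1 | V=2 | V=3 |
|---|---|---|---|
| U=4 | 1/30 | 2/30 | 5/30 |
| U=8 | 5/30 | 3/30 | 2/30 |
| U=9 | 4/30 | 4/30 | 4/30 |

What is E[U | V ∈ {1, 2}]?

148/19

P(V ∈ {1, 2}) = 19/30.
Σ U·P over the event = 4·(1/30) + 4·(2/30) + 8·(5/30) + 8·(3/30) + 9·(4/30) + 9·(4/30) = 74/15.
E[U | V ∈ {1, 2}] = (74/15) / (19/30) = 148/19.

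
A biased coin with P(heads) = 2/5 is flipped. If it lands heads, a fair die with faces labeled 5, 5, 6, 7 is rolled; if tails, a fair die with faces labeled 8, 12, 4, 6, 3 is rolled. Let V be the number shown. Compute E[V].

313/50

E[V | heads] = (5+5+6+7)/4 = 23/4.
E[V | tails] = (8+12+4+6+3)/5 = 33/5.
E[V] = (2/5)·(23/4) + (3/5)·(33/5) = 313/50.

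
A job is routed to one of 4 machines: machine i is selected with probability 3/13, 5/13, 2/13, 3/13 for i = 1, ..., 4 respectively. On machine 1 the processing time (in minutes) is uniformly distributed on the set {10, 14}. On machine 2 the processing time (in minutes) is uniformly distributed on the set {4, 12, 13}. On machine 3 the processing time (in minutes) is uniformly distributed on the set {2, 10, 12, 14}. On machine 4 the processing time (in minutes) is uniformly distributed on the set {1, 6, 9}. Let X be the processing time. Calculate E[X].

358/39

E[X | machine 1] = (10+14)/2 = 12.
E[X | machine 2] = (4+12+13)/3 = 29/3.
E[X | machine 3] = (2+10+12+14)/4 = 19/2.
E[X | machine 4] = (1+6+9)/3 = 16/3.
By the law of total expectation,
E[X] = (3/13)·(12) + (5/13)·(29/3) + (2/13)·(19/2) + (3/13)·(16/3) = 358/39.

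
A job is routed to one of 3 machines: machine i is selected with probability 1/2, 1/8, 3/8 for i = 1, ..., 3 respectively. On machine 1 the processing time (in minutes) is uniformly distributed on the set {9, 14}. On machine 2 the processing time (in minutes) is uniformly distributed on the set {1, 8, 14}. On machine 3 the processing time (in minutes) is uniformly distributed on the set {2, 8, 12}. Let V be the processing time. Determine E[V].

227/24

E[V | machine 1] = (9+14)/2 = 23/2.
E[V | machine 2] = (1+8+14)/3 = 23/3.
E[V | machine 3] = (2+8+12)/3 = 22/3.
E[V] = (1/2)·(23/2) + (1/8)·(23/3) + (3/8)·(22/3) = 227/24.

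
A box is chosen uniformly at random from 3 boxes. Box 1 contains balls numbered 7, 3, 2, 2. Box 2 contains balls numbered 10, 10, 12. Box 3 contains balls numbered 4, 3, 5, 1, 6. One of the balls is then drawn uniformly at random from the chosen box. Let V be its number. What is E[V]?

539/90

E[V | box 1] = (7+3+2+2)/4 = 7/2.
E[V | box 2] = (10+10+12)/3 = 32/3.
E[V | box 3] = (4+3+5+1+6)/5 = 19/5.
By the law of total expectation,
E[V] = (1/3)·(7/2) + (1/3)·(32/3) + (1/3)·(19/5) = 539/90.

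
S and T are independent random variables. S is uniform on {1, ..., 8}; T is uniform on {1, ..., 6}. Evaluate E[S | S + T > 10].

P(S + T > 10) = 5/24.
Summing S·P(x,y) over outcomes with S + T > 10 gives 35/24.
E[S | S + T > 10] = (35/24) / (5/24) = 7.

7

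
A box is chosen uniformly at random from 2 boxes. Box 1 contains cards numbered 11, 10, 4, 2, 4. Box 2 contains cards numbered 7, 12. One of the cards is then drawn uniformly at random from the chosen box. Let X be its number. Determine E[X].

157/20

E[X | box 1] = (11+10+4+2+4)/5 = 31/5.
E[X | box 2] = (7+12)/2 = 19/2.
By the law of total expectation,
E[X] = (1/2)·(31/5) + (1/2)·(19/2) = 157/20.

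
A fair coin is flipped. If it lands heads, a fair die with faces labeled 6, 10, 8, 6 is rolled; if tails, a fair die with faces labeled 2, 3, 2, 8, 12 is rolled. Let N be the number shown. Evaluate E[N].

E[N | heads] = (6+10+8+6)/4 = 15/2.
E[N | tails] = (2+3+2+8+12)/5 = 27/5.
By the law of total expectation,
E[N] = (1/2)·(15/2) + (1/2)·(27/5) = 129/20.

129/20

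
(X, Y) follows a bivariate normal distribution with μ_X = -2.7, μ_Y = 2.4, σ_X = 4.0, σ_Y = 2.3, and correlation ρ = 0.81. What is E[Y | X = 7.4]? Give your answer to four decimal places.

For a bivariate normal, E[Y | X=x] = μ_Y + ρ·(σ_Y/σ_X)·(x − μ_X).
E[Y | X=7.4] = 2.4 + (0.81)·(2.3/4.0)·(7.4 − (-2.7)) = 2.4 + (0.46575)·(10.1) = 7.1041.

7.1041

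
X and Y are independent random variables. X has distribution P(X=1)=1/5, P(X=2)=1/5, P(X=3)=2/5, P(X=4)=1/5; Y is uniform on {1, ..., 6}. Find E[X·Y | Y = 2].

26/5

P(Y = 2) = 1/6.
Summing XY·P(x,y) over outcomes with Y = 2 gives 13/15.
E[X·Y | Y = 2] = (13/15) / (1/6) = 26/5.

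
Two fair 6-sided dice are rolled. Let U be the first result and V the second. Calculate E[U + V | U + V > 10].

Outcomes with U + V > 10: (5,6), (6,5), (6,6), each with probability 1/36.
E[U + V | U + V > 10] = (11 + 11 + 12) / 3 = 34/3.

34/3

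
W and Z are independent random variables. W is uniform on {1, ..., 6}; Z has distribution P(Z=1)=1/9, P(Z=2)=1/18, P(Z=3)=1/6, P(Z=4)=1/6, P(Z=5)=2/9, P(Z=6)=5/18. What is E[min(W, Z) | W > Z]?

P(W > Z) = 11/36.
Summing min(W,Z)·P(x,y) over outcomes with W > Z gives 89/108.
E[min(W, Z) | W > Z] = (89/108) / (11/36) = 89/33.

89/33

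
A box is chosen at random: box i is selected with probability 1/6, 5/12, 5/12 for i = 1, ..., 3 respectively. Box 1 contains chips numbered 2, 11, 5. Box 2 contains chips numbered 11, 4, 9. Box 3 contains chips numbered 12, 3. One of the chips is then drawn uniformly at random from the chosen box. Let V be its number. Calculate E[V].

179/24

E[V | box 1] = (2+11+5)/3 = 6.
E[V | box 2] = (11+4+9)/3 = 8.
E[V | box 3] = (12+3)/2 = 15/2.
E[V] = (1/6)·(6) + (5/12)·(8) + (5/12)·(15/2) = 179/24.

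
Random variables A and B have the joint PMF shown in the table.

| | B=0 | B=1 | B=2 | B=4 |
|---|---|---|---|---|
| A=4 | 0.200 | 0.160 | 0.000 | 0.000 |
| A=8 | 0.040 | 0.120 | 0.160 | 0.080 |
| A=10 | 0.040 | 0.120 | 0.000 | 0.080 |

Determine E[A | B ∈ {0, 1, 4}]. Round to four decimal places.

6.8571

P(B ∈ {0, 1, 4}) = 0.840.
Σ A·P over the event = 4·(0.200) + 4·(0.160) + 8·(0.040) + 8·(0.120) + 8·(0.080) + 10·(0.040) + 10·(0.120) + 10·(0.080) = 5.760.
E[A | B ∈ {0, 1, 4}] = (5.760) / (0.840) = 6.8571.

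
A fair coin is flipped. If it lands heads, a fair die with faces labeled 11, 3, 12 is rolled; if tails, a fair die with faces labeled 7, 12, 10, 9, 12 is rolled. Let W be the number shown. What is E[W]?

E[W | heads] = (11+3+12)/3 = 26/3.
E[W | tails] = (7+12+10+9+12)/5 = 10.
E[W] = (1/2)·(26/3) + (1/2)·(10) = 28/3.

28/3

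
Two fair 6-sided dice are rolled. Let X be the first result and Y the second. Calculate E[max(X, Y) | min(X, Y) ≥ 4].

49/9

P(min(X, Y) ≥ 4) = 1/4.
Summing max(X,Y)·P(x,y) over outcomes with min(X, Y) ≥ 4 gives 49/36.
E[max(X, Y) | min(X, Y) ≥ 4] = (49/36) / (1/4) = 49/9.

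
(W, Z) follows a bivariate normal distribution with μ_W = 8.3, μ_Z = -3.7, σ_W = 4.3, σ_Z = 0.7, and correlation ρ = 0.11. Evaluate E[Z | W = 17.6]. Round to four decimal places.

The regression of Z on W has slope ρ·σ_Z/σ_W and passes through (μ_W, μ_Z).
E[Z | W=17.6] = -3.7 + (0.11)·(0.7/4.3)·(17.6 − (8.3)) = -3.7 + (0.017907)·(9.3) = -3.5335.

-3.5335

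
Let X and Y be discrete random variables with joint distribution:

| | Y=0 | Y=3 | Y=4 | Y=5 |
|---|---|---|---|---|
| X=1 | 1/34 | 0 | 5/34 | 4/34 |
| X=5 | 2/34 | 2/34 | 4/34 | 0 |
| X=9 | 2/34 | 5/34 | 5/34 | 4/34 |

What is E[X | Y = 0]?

P(Y = 0) = 5/34.
Σ X·P over the event = 1·(1/34) + 5·(2/34) + 9·(2/34) = 29/34.
E[X | Y = 0] = (29/34) / (5/34) = 29/5.

29/5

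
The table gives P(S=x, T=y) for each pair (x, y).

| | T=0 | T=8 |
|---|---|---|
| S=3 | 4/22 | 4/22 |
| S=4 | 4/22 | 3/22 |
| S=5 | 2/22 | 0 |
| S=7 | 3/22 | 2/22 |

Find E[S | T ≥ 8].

38/9

P(T ≥ 8) = 9/22.
Σ S·P over the event = 3·(4/22) + 4·(3/22) + 7·(2/22) = 19/11.
E[S | T ≥ 8] = (19/11) / (9/22) = 38/9.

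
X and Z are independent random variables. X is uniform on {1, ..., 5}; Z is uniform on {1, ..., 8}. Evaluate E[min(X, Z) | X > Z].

2

Outcomes with X > Z: (2,1), (3,1), (3,2), (4,1), (4,2), (4,3), (5,1), (5,2), (5,3), (5,4), each with probability 1/40.
E[min(X, Z) | X > Z] = (1 + 1 + 2 + 1 + 2 + 3 + 1 + 2 + 3 + 4) / 10 = 2.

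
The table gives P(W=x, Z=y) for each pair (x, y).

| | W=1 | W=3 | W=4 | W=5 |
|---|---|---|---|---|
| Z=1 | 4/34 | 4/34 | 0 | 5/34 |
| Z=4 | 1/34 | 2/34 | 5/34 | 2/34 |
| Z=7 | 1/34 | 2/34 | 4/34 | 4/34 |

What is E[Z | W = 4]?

P(W = 4) = 9/34.
Σ Z·P over the event = 4·(5/34) + 7·(4/34) = 24/17.
E[Z | W = 4] = (24/17) / (9/34) = 16/3.

16/3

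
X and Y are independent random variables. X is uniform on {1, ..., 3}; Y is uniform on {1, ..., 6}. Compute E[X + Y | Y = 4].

6

P(Y = 4) = 1/6.
Summing (X+Y)·P(x,y) over outcomes with Y = 4 gives 1.
E[X + Y | Y = 4] = (1) / (1/6) = 6.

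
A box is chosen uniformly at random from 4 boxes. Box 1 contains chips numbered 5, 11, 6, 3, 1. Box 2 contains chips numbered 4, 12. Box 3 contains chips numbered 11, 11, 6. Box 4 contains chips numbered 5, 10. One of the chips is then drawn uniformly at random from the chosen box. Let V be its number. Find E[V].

901/120

E[V | box 1] = (5+11+6+3+1)/5 = 26/5.
E[V | box 2] = (4+12)/2 = 8.
E[V | box 3] = (11+11+6)/3 = 28/3.
E[V | box 4] = (5+10)/2 = 15/2.
By the law of total expectation,
E[V] = (1/4)·(26/5) + (1/4)·(8) + (1/4)·(28/3) + (1/4)·(15/2) = 901/120.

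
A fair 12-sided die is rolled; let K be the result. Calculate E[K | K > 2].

Given K > 2, K is equally likely to be any of {3, 4, 5, 6, 7, 8, 9, 10, 11, 12}.
E[K | K > 2] = (3 + 4 + 5 + 6 + 7 + 8 + 9 + 10 + 11 + 12) / 10 = 15/2.

15/2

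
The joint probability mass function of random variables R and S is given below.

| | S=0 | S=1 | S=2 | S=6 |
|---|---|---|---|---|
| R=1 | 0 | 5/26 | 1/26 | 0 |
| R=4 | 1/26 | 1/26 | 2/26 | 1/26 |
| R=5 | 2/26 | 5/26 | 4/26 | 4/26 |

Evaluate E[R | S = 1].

P(S = 1) = 11/26.
Σ R·P over the event = 1·(5/26) + 4·(1/26) + 5·(5/26) = 17/13.
E[R | S = 1] = (17/13) / (11/26) = 34/11.

34/11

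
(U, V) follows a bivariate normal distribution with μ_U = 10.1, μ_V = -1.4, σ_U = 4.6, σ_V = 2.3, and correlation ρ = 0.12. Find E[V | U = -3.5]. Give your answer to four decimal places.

E[V | U=x] = μ_V + ρ(σ_V/σ_U)(x − μ_U) for jointly normal variables.
E[V | U=-3.5] = -1.4 + (0.12)·(2.3/4.6)·(-3.5 − (10.1)) = -1.4 + (0.06)·(-13.6) = -2.2160.

-2.2160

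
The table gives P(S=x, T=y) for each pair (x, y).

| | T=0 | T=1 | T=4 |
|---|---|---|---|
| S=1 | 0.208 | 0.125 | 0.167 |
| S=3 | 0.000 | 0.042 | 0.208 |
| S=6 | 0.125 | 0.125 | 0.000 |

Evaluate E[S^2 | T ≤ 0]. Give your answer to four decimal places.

P(T ≤ 0) = 0.333.
Σ S^2·P over the event = 1·(0.208) + 36·(0.125) = 4.708.
E[S^2 | T ≤ 0] = (4.708) / (0.333) = 14.1381.

14.1381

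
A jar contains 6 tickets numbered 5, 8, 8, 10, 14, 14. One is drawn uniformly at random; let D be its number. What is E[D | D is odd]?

P(D is odd) = 1/6.
Σ over the event: 5·1/6 = 5/6.
E[D | D is odd] = (5/6) / (1/6) = 5.

5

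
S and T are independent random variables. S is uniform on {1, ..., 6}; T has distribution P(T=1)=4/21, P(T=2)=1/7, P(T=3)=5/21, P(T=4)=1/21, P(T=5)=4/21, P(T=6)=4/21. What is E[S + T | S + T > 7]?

P(S + T > 7) = 26/63.
Summing (S+T)·P(x,y) over outcomes with S + T > 7 gives 244/63.
E[S + T | S + T > 7] = (244/63) / (26/63) = 122/13.

122/13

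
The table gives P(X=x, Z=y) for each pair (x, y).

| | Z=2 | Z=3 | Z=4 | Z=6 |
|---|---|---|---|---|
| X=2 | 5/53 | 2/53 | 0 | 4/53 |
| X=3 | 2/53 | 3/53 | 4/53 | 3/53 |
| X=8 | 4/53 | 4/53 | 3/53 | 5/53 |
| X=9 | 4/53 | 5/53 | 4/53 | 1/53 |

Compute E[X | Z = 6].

66/13

P(Z = 6) = 13/53.
Σ X·P over the event = 2·(4/53) + 3·(3/53) + 8·(5/53) + 9·(1/53) = 66/53.
E[X | Z = 6] = (66/53) / (13/53) = 66/13.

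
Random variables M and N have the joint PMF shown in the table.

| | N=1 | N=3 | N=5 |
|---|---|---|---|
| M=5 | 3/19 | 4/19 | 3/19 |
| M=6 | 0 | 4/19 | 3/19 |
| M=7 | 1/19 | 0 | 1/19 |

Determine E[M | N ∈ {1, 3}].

P(N ∈ {1, 3}) = 12/19.
Summing M·P(M=x,N=y) over the conditioning event gives 66/19.
E[M | N ∈ {1, 3}] = (66/19) / (12/19) = 11/2.

11/2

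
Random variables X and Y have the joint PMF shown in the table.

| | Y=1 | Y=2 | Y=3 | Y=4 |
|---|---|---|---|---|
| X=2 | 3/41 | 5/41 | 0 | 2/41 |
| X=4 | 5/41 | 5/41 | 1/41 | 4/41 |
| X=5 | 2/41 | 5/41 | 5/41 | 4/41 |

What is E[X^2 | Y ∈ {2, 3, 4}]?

538/31

P(Y ∈ {2, 3, 4}) = 31/41.
Summing X^2·P(X=x,Y=y) over the conditioning event gives 538/41.
E[X^2 | Y ∈ {2, 3, 4}] = (538/41) / (31/41) = 538/31.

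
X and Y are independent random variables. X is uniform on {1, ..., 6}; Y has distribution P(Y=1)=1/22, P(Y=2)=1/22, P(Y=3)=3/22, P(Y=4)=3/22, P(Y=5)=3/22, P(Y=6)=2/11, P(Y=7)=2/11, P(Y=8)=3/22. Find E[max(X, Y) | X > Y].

134/27

P(X > Y) = 9/44.
Summing max(X,Y)·P(x,y) over outcomes with X > Y gives 67/66.
E[max(X, Y) | X > Y] = (67/66) / (9/44) = 134/27.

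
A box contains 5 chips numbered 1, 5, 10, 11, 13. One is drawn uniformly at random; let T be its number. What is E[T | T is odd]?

15/2

P(T is odd) = 4/5.
Σ over the event: 1·1/5 + 5·1/5 + 11·1/5 + 13·1/5 = 6.
E[T | T is odd] = (6) / (4/5) = 15/2.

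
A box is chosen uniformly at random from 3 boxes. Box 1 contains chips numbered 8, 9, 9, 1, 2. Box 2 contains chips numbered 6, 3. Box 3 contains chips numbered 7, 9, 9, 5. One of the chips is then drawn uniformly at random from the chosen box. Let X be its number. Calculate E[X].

89/15

E[X | box 1] = (8+9+9+1+2)/5 = 29/5.
E[X | box 2] = (6+3)/2 = 9/2.
E[X | box 3] = (7+9+9+5)/4 = 15/2.
By the law of total expectation,
E[X] = (1/3)·(29/5) + (1/3)·(9/2) + (1/3)·(15/2) = 89/15.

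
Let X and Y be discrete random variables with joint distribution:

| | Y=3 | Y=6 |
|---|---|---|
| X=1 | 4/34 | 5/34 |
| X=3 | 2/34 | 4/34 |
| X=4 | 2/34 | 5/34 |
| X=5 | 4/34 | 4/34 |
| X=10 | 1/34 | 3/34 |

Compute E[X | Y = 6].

29/7

P(Y = 6) = 21/34.
Summing X·P(X=x,Y=y) over the conditioning event gives 87/34.
E[X | Y = 6] = (87/34) / (21/34) = 29/7.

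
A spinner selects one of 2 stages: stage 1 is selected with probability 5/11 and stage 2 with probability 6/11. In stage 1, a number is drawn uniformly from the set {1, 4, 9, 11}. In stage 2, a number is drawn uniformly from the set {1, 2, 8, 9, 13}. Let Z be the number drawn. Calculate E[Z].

1417/220

E[Z | stage 1] = (1+4+9+11)/4 = 25/4.
E[Z | stage 2] = (1+2+8+9+13)/5 = 33/5.
E[Z] = (5/11)·(25/4) + (6/11)·(33/5) = 1417/220.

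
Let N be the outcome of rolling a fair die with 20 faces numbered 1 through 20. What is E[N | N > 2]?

P(N > 2) = 9/10.
E[N | N > 2] = (207/20) / (9/10) = 23/2.

23/2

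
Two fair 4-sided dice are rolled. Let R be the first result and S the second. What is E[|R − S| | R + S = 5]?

2

Outcomes with R + S = 5: (1,4), (2,3), (3,2), (4,1), each with probability 1/16.
E[|R − S| | R + S = 5] = (3 + 1 + 1 + 3) / 4 = 2.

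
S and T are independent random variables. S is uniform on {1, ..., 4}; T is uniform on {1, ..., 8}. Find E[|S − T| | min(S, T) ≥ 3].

13/6

P(min(S, T) ≥ 3) = 3/8.
Summing |S−T|·P(x,y) over outcomes with min(S, T) ≥ 3 gives 13/16.
E[|S − T| | min(S, T) ≥ 3] = (13/16) / (3/8) = 13/6.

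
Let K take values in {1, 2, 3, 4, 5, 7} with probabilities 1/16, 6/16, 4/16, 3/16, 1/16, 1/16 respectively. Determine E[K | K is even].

8/3

P(K is even) = 9/16.
Σ over the event: 2·3/8 + 4·3/16 = 3/2.
E[K | K is even] = (3/2) / (9/16) = 8/3.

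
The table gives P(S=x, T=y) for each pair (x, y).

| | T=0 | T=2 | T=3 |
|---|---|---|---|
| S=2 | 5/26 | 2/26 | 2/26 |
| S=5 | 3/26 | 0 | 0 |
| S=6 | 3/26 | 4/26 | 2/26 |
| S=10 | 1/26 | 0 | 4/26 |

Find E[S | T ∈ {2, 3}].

P(T ∈ {2, 3}) = 7/13.
Σ S·P over the event = 2·(2/26) + 2·(2/26) + 6·(4/26) + 6·(2/26) + 10·(4/26) = 42/13.
E[S | T ∈ {2, 3}] = (42/13) / (7/13) = 6.

6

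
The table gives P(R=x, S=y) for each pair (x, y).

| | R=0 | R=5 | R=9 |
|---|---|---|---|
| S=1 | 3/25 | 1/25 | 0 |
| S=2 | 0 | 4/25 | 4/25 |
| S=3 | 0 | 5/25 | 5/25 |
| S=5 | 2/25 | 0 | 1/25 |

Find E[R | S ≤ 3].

P(S ≤ 3) = 22/25.
Σ R·P over the event = 0·(3/25) + 5·(1/25) + 5·(4/25) + 5·(5/25) + 9·(4/25) + 9·(5/25) = 131/25.
E[R | S ≤ 3] = (131/25) / (22/25) = 131/22.

131/22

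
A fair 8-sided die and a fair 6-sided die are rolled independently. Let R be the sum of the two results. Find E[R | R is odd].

P(R is odd) = 1/2.
Σ over the event: 3·1/24 + 5·1/12 + 7·1/8 + 9·1/8 + 11·1/12 + 13·1/24 = 4.
E[R | R is odd] = (4) / (1/2) = 8.

8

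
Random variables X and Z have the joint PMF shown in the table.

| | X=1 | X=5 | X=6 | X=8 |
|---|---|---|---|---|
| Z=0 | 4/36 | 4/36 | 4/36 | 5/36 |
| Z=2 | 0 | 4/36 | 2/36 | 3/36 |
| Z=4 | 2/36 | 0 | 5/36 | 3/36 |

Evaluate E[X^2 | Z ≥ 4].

187/5

P(Z ≥ 4) = 5/18.
Summing X^2·P(X=x,Z=y) over the conditioning event gives 187/18.
E[X^2 | Z ≥ 4] = (187/18) / (5/18) = 187/5.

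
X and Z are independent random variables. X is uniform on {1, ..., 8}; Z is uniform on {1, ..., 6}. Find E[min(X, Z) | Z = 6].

Outcomes with Z = 6: (1,6), (2,6), (3,6), (4,6), (5,6), (6,6), (7,6), (8,6), each with probability 1/48.
E[min(X, Z) | Z = 6] = (1 + 2 + 3 + 4 + 5 + 6 + 6 + 6) / 8 = 33/8.

33/8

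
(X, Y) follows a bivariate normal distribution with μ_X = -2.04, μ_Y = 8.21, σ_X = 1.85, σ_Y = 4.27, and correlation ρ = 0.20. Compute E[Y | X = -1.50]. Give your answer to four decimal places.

8.4593

E[Y | X=x] = μ_Y + ρ(σ_Y/σ_X)(x − μ_X) for jointly normal variables.
E[Y | X=-1.50] = 8.21 + (0.20)·(4.27/1.85)·(-1.50 − (-2.04)) = 8.21 + (0.46162)·(0.54) = 8.4593.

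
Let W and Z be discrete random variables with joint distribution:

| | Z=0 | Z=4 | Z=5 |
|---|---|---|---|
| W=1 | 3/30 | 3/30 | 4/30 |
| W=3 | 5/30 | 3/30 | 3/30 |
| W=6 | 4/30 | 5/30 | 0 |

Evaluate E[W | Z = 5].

13/7

P(Z = 5) = 7/30.
Σ W·P over the event = 1·(4/30) + 3·(3/30) = 13/30.
E[W | Z = 5] = (13/30) / (7/30) = 13/7.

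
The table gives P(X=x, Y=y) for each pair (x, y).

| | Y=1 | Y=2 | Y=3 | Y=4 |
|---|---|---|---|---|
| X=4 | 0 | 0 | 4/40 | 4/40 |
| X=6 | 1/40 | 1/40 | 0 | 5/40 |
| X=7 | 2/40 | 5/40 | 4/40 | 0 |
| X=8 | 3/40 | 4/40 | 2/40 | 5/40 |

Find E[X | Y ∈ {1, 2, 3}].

177/26

P(Y ∈ {1, 2, 3}) = 13/20.
Summing X·P(X=x,Y=y) over the conditioning event gives 177/40.
E[X | Y ∈ {1, 2, 3}] = (177/40) / (13/20) = 177/26.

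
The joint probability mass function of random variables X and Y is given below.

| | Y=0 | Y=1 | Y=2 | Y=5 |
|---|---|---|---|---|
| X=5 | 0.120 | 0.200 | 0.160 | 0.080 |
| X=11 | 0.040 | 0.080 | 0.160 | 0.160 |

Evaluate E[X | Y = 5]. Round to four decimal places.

P(Y = 5) = 0.240.
Σ X·P over the event = 5·(0.080) + 11·(0.160) = 2.160.
E[X | Y = 5] = (2.160) / (0.240) = 9.0000.

9.0000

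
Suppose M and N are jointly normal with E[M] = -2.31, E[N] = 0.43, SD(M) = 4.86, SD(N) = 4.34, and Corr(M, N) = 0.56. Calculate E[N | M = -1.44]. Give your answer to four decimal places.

0.8651

For a bivariate normal, E[N | M=x] = μ_N + ρ·(σ_N/σ_M)·(x − μ_M).
E[N | M=-1.44] = 0.43 + (0.56)·(4.34/4.86)·(-1.44 − (-2.31)) = 0.43 + (0.50008)·(0.87) = 0.8651.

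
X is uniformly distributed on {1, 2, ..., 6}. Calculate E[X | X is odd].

Given X is odd, X is equally likely to be any of {1, 3, 5}.
E[X | X is odd] = (1 + 3 + 5) / 3 = 3.

3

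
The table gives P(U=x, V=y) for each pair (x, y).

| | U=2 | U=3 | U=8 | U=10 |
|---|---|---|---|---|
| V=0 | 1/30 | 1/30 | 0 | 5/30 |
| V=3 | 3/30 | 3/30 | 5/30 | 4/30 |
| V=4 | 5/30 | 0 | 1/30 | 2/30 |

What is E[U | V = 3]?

19/3

P(V = 3) = 1/2.
Summing U·P(U=x,V=y) over the conditioning event gives 19/6.
E[U | V = 3] = (19/6) / (1/2) = 19/3.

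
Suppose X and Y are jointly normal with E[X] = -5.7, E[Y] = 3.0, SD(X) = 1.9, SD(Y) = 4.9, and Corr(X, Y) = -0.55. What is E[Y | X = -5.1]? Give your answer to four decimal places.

E[Y | X=x] = μ_Y + ρ(σ_Y/σ_X)(x − μ_X) for jointly normal variables.
E[Y | X=-5.1] = 3.0 + (-0.55)·(4.9/1.9)·(-5.1 − (-5.7)) = 3.0 + (-1.41842)·(0.6) = 2.1489.

2.1489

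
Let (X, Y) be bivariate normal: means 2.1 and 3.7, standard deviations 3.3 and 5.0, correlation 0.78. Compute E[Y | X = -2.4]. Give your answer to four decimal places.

E[Y | X=x] = μ_Y + ρ(σ_Y/σ_X)(x − μ_X) for jointly normal variables.
E[Y | X=-2.4] = 3.7 + (0.78)·(5.0/3.3)·(-2.4 − (2.1)) = 3.7 + (1.18182)·(-4.5) = -1.6182.

-1.6182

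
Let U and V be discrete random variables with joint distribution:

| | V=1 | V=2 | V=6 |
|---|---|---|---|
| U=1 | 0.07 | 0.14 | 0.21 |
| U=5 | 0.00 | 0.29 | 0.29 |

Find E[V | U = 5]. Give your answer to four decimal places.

4.0000

P(U = 5) = 0.58.
Σ V·P over the event = 2·(0.29) + 6·(0.29) = 2.32.
E[V | U = 5] = (2.32) / (0.58) = 4.0000.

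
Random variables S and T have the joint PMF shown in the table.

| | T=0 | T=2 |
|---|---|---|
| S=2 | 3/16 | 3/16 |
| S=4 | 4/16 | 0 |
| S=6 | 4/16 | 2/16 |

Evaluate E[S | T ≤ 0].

46/11

P(T ≤ 0) = 11/16.
Σ S·P over the event = 2·(3/16) + 4·(4/16) + 6·(4/16) = 23/8.
E[S | T ≤ 0] = (23/8) / (11/16) = 46/11.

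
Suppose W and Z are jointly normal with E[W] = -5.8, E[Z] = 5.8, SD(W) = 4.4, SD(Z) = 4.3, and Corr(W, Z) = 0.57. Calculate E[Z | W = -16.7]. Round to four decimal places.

For a bivariate normal, E[Z | W=x] = μ_Z + ρ·(σ_Z/σ_W)·(x − μ_W).
E[Z | W=-16.7] = 5.8 + (0.57)·(4.3/4.4)·(-16.7 − (-5.8)) = 5.8 + (0.55705)·(-10.9) = -0.2718.

-0.2718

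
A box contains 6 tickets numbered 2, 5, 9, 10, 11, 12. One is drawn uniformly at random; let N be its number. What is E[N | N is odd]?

25/3

P(N is odd) = 1/2.
Σ over the event: 5·1/6 + 9·1/6 + 11·1/6 = 25/6.
E[N | N is odd] = (25/6) / (1/2) = 25/3.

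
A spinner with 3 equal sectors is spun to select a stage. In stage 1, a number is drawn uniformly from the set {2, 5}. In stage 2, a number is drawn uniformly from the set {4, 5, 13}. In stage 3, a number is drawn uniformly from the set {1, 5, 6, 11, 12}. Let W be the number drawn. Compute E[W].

107/18

E[W | stage 1] = (2+5)/2 = 7/2.
E[W | stage 2] = (4+5+13)/3 = 22/3.
E[W | stage 3] = (1+5+6+11+12)/5 = 7.
By the law of total expectation,
E[W] = (1/3)·(7/2) + (1/3)·(22/3) + (1/3)·(7) = 107/18.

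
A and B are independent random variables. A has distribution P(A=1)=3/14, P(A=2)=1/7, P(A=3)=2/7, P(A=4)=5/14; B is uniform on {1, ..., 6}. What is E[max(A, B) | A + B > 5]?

P(A + B > 5) = 53/84.
Summing max(A,B)·P(x,y) over outcomes with A + B > 5 gives 125/42.
E[max(A, B) | A + B > 5] = (125/42) / (53/84) = 250/53.

250/53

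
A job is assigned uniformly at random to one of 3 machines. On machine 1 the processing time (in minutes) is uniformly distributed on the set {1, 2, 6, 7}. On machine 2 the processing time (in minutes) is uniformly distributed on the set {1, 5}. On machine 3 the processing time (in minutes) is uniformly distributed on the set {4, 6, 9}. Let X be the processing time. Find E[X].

E[X | machine 1] = (1+2+6+7)/4 = 4.
E[X | machine 2] = (1+5)/2 = 3.
E[X | machine 3] = (4+6+9)/3 = 19/3.
By the law of total expectation,
E[X] = (1/3)·(4) + (1/3)·(3) + (1/3)·(19/3) = 40/9.

40/9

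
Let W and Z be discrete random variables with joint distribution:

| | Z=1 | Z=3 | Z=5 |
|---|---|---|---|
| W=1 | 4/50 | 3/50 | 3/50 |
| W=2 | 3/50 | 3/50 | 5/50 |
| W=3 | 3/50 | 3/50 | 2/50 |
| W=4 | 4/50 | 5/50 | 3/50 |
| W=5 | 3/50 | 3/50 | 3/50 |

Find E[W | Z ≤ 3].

103/34

P(Z ≤ 3) = 17/25.
Summing W·P(W=x,Z=y) over the conditioning event gives 103/50.
E[W | Z ≤ 3] = (103/50) / (17/25) = 103/34.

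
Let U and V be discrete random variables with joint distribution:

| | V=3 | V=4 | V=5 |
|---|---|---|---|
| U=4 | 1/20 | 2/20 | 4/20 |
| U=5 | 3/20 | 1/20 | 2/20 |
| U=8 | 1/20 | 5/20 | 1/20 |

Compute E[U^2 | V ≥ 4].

P(V ≥ 4) = 3/4.
Σ U^2·P over the event = 16·(2/20) + 16·(4/20) + 25·(1/20) + 25·(2/20) + 64·(5/20) + 64·(1/20) = 111/4.
E[U^2 | V ≥ 4] = (111/4) / (3/4) = 37.

37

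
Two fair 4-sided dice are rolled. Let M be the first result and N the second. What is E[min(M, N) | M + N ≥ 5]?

Outcomes with M + N ≥ 5: (1,4), (2,3), (2,4), (3,2), (3,3), (3,4), (4,1), (4,2), (4,3), (4,4), each with probability 1/16.
E[min(M, N) | M + N ≥ 5] = (1 + 2 + 2 + 2 + 3 + 3 + 1 + 2 + 3 + 4) / 10 = 23/10.

23/10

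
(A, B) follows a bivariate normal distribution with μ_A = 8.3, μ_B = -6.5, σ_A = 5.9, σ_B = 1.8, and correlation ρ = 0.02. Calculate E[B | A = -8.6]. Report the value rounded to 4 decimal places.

E[B | A=x] = μ_B + ρ(σ_B/σ_A)(x − μ_A) for jointly normal variables.
E[B | A=-8.6] = -6.5 + (0.02)·(1.8/5.9)·(-8.6 − (8.3)) = -6.5 + (0.0061017)·(-16.9) = -6.6031.

-6.6031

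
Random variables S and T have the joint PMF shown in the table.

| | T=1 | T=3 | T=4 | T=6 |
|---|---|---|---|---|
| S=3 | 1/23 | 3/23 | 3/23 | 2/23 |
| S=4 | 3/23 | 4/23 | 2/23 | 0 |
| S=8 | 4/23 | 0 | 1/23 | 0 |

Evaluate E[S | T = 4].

25/6

P(T = 4) = 6/23.
Σ S·P over the event = 3·(3/23) + 4·(2/23) + 8·(1/23) = 25/23.
E[S | T = 4] = (25/23) / (6/23) = 25/6.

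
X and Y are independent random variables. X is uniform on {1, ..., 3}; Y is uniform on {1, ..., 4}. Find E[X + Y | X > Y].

Outcomes with X > Y: (2,1), (3,1), (3,2), each with probability 1/12.
E[X + Y | X > Y] = (3 + 4 + 5) / 3 = 4.

4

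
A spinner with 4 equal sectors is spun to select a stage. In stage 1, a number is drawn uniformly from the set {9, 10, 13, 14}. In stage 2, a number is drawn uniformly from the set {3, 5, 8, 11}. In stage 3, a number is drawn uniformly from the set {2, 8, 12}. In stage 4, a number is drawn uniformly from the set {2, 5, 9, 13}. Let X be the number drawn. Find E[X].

197/24

E[X | stage 1] = (9+10+13+14)/4 = 23/2.
E[X | stage 2] = (3+5+8+11)/4 = 27/4.
E[X | stage 3] = (2+8+12)/3 = 22/3.
E[X | stage 4] = (2+5+9+13)/4 = 29/4.
E[X] = (1/4)·(23/2) + (1/4)·(27/4) + (1/4)·(22/3) + (1/4)·(29/4) = 197/24.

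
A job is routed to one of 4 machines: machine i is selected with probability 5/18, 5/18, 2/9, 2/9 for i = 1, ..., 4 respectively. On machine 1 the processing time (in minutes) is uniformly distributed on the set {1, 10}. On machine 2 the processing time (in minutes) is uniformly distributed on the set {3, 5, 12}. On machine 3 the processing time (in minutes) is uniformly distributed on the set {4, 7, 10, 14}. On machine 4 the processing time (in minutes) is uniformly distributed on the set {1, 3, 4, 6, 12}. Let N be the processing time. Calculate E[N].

3499/540

E[N | machine 1] = (1+10)/2 = 11/2.
E[N | machine 2] = (3+5+12)/3 = 20/3.
E[N | machine 3] = (4+7+10+14)/4 = 35/4.
E[N | machine 4] = (1+3+4+6+12)/5 = 26/5.
By the law of total expectation,
E[N] = (5/18)·(11/2) + (5/18)·(20/3) + (2/9)·(35/4) + (2/9)·(26/5) = 3499/540.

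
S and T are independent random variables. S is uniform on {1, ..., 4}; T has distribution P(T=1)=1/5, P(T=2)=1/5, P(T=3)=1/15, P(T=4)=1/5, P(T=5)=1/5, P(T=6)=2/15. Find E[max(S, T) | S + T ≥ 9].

P(S + T ≥ 9) = 7/60.
Summing max(S,T)·P(x,y) over outcomes with S + T ≥ 9 gives 13/20.
E[max(S, T) | S + T ≥ 9] = (13/20) / (7/60) = 39/7.

39/7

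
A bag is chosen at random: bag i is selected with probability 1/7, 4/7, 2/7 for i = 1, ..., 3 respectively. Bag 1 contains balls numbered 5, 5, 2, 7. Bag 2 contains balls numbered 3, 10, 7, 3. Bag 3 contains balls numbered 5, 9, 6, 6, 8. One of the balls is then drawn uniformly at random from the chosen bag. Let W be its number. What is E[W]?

E[W | bag 1] = (5+5+2+7)/4 = 19/4.
E[W | bag 2] = (3+10+7+3)/4 = 23/4.
E[W | bag 3] = (5+9+6+6+8)/5 = 34/5.
E[W] = (1/7)·(19/4) + (4/7)·(23/4) + (2/7)·(34/5) = 827/140.

827/140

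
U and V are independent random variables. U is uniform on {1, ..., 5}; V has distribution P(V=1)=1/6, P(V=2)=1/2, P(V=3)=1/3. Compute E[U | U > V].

P(U > V) = 17/30.
Summing U·P(x,y) over outcomes with U > V gives 34/15.
E[U | U > V] = (34/15) / (17/30) = 4.

4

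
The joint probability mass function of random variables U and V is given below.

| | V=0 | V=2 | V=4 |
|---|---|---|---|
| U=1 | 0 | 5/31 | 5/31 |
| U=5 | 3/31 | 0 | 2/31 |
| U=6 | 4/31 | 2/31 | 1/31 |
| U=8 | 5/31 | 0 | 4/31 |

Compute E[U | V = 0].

P(V = 0) = 12/31.
Σ U·P over the event = 5·(3/31) + 6·(4/31) + 8·(5/31) = 79/31.
E[U | V = 0] = (79/31) / (12/31) = 79/12.

79/12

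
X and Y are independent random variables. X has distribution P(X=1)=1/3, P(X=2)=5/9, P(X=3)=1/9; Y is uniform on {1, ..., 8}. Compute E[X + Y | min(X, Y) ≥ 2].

43/6

P(min(X, Y) ≥ 2) = 7/12.
Summing (X+Y)·P(x,y) over outcomes with min(X, Y) ≥ 2 gives 301/72.
E[X + Y | min(X, Y) ≥ 2] = (301/72) / (7/12) = 43/6.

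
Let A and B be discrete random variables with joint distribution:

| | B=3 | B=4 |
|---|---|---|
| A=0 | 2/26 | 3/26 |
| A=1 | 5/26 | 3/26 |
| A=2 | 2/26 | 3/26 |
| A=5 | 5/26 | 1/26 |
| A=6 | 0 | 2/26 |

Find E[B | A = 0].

18/5

P(A = 0) = 5/26.
Σ B·P over the event = 3·(2/26) + 4·(3/26) = 9/13.
E[B | A = 0] = (9/13) / (5/26) = 18/5.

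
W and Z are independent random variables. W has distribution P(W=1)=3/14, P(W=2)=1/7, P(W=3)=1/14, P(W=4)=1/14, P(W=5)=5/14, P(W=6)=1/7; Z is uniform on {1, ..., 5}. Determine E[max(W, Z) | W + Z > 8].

91/17

P(W + Z > 8) = 17/70.
Summing max(W,Z)·P(x,y) over outcomes with W + Z > 8 gives 13/10.
E[max(W, Z) | W + Z > 8] = (13/10) / (17/70) = 91/17.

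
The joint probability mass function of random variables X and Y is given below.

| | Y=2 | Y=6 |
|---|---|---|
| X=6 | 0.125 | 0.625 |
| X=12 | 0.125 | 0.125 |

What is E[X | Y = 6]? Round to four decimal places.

P(Y = 6) = 0.750.
Summing X·P(X=x,Y=y) over the conditioning event gives 5.250.
E[X | Y = 6] = (5.250) / (0.750) = 7.0000.

7.0000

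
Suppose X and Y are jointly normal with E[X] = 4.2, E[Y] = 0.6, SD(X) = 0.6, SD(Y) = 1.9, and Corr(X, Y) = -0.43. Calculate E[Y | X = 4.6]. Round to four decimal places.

For a bivariate normal, E[Y | X=x] = μ_Y + ρ·(σ_Y/σ_X)·(x − μ_X).
E[Y | X=4.6] = 0.6 + (-0.43)·(1.9/0.6)·(4.6 − (4.2)) = 0.6 + (-1.3617)·(0.4) = 0.0553.

0.0553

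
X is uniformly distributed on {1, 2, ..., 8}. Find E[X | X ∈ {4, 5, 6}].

5

P(X ∈ {4, 5, 6}) = 3/8.
Σ over the event: 4·1/8 + 5·1/8 + 6·1/8 = 15/8.
E[X | X ∈ {4, 5, 6}] = (15/8) / (3/8) = 5.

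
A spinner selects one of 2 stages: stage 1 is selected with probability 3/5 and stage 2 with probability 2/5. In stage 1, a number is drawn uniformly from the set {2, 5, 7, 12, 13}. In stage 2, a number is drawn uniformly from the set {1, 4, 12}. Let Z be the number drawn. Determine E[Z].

521/75

E[Z | stage 1] = (2+5+7+12+13)/5 = 39/5.
E[Z | stage 2] = (1+4+12)/3 = 17/3.
E[Z] = (3/5)·(39/5) + (2/5)·(17/3) = 521/75.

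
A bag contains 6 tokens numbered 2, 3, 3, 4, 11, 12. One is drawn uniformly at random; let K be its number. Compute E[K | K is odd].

17/3

P(K is odd) = 1/2.
Σ over the event: 3·1/3 + 11·1/6 = 17/6.
E[K | K is odd] = (17/6) / (1/2) = 17/3.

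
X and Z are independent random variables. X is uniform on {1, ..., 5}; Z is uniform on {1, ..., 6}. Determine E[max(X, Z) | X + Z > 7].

Outcomes with X + Z > 7: (2,6), (3,5), (3,6), (4,4), (4,5), (4,6), (5,3), (5,4), (5,5), (5,6), each with probability 1/30.
E[max(X, Z) | X + Z > 7] = (6 + 5 + 6 + 4 + 5 + 6 + 5 + 5 + 5 + 6) / 10 = 53/10.

53/10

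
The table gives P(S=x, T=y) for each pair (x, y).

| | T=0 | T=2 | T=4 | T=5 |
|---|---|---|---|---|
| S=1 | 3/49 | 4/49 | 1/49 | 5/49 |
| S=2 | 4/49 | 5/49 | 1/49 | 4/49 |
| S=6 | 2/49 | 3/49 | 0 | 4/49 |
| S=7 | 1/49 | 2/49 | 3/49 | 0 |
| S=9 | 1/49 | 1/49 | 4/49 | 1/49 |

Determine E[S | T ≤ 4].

22/5

P(T ≤ 4) = 5/7.
Summing S·P(S=x,T=y) over the conditioning event gives 22/7.
E[S | T ≤ 4] = (22/7) / (5/7) = 22/5.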